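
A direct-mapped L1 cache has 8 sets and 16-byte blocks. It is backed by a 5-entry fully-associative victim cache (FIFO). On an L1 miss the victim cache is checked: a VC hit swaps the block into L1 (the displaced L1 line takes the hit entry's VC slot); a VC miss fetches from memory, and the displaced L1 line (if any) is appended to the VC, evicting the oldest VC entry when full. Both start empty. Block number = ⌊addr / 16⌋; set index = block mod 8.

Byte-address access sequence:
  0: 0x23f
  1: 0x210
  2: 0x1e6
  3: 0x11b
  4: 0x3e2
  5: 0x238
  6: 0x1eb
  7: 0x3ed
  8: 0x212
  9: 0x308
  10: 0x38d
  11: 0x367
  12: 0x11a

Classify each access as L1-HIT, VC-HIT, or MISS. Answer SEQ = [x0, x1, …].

  [0] addr=0x23f blk=35 s=3: MISS | VC []
  [1] addr=0x210 blk=33 s=1: MISS | VC []
  [2] addr=0x1e6 blk=30 s=6: MISS | VC []
  [3] addr=0x11b blk=17 s=1: MISS | VC [33]
  [4] addr=0x3e2 blk=62 s=6: MISS | VC [33, 30]
  [5] addr=0x238 blk=35 s=3: L1-HIT | VC [33, 30]
  [6] addr=0x1eb blk=30 s=6: VC-HIT | VC [33, 62]
  [7] addr=0x3ed blk=62 s=6: VC-HIT | VC [33, 30]
  [8] addr=0x212 blk=33 s=1: VC-HIT | VC [17, 30]
  [9] addr=0x308 blk=48 s=0: MISS | VC [17, 30]
  [10] addr=0x38d blk=56 s=0: MISS | VC [17, 30, 48]
  [11] addr=0x367 blk=54 s=6: MISS | VC [17, 30, 48, 62]
  [12] addr=0x11a blk=17 s=1: VC-HIT | VC [33, 30, 48, 62]

SEQ = [MISS, MISS, MISS, MISS, MISS, L1-HIT, VC-HIT, VC-HIT, VC-HIT, MISS, MISS, MISS, VC-HIT]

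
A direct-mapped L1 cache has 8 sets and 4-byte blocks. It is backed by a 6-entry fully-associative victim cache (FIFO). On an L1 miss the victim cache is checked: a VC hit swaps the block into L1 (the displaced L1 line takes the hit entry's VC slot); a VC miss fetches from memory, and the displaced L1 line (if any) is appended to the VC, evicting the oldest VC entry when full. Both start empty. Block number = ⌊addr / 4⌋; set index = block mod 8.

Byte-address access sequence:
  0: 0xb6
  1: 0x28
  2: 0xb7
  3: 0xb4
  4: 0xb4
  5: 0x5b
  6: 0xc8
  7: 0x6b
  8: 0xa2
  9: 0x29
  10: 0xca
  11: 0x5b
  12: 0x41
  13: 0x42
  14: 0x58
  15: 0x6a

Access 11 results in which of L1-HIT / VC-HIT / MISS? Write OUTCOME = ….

OUTCOME = L1-HIT

#0 0xb6→b45/s5 MISS; vc=[]
#1 0x28→b10/s2 MISS; vc=[]
#2 0xb7→b45/s5 L1-HIT; vc=[]
#3 0xb4→b45/s5 L1-HIT; vc=[]
#4 0xb4→b45/s5 L1-HIT; vc=[]
#5 0x5b→b22/s6 MISS; vc=[]
#6 0xc8→b50/s2 MISS; vc=[10]
#7 0x6b→b26/s2 MISS; vc=[10,50]
#8 0xa2→b40/s0 MISS; vc=[10,50]
#9 0x29→b10/s2 VC-HIT; vc=[26,50]
#10 0xca→b50/s2 VC-HIT; vc=[26,10]
#11 0x5b→b22/s6 L1-HIT; vc=[26,10]
#12 0x41→b16/s0 MISS; vc=[26,10,40]
#13 0x42→b16/s0 L1-HIT; vc=[26,10,40]
#14 0x58→b22/s6 L1-HIT; vc=[26,10,40]
#15 0x6a→b26/s2 VC-HIT; vc=[50,10,40]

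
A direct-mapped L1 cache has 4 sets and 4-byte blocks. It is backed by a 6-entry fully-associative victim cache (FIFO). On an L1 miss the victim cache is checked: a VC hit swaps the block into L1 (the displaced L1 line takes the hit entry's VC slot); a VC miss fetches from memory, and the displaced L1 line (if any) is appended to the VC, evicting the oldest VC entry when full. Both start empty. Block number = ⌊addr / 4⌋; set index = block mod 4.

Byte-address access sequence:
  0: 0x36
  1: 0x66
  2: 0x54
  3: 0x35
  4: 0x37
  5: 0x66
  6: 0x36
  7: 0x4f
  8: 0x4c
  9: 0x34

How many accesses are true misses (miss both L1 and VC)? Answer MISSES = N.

#0 0x36→b13/s1 MISS; vc=[]
#1 0x66→b25/s1 MISS; vc=[13]
#2 0x54→b21/s1 MISS; vc=[13,25]
#3 0x35→b13/s1 VC-HIT; vc=[21,25]
#4 0x37→b13/s1 L1-HIT; vc=[21,25]
#5 0x66→b25/s1 VC-HIT; vc=[21,13]
#6 0x36→b13/s1 VC-HIT; vc=[21,25]
#7 0x4f→b19/s3 MISS; vc=[21,25]
#8 0x4c→b19/s3 L1-HIT; vc=[21,25]
#9 0x34→b13/s1 L1-HIT; vc=[21,25]

MISSES = 4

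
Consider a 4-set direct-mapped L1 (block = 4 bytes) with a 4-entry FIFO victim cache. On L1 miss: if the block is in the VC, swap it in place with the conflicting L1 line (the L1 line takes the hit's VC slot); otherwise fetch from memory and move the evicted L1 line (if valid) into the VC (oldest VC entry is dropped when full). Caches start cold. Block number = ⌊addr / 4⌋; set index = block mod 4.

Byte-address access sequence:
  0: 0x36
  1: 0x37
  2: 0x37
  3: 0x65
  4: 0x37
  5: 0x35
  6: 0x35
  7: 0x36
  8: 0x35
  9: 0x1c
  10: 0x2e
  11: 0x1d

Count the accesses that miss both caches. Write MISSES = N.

MISSES = 4

  [0] addr=0x36 blk=13 s=1: MISS | VC []
  [1] addr=0x37 blk=13 s=1: L1-HIT | VC []
  [2] addr=0x37 blk=13 s=1: L1-HIT | VC []
  [3] addr=0x65 blk=25 s=1: MISS | VC [13]
  [4] addr=0x37 blk=13 s=1: VC-HIT | VC [25]
  [5] addr=0x35 blk=13 s=1: L1-HIT | VC [25]
  [6] addr=0x35 blk=13 s=1: L1-HIT | VC [25]
  [7] addr=0x36 blk=13 s=1: L1-HIT | VC [25]
  [8] addr=0x35 blk=13 s=1: L1-HIT | VC [25]
  [9] addr=0x1c blk=7 s=3: MISS | VC [25]
  [10] addr=0x2e blk=11 s=3: MISS | VC [25, 7]
  [11] addr=0x1d blk=7 s=3: VC-HIT | VC [25, 11]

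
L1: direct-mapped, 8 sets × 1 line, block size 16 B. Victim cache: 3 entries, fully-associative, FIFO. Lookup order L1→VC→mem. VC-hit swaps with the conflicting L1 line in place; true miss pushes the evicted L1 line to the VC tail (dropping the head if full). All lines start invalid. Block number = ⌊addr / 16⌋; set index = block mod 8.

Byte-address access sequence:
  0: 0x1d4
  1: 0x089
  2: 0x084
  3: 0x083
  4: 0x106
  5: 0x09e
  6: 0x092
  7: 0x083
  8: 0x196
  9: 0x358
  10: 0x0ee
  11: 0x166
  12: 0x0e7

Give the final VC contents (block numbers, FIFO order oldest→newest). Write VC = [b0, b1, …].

  [0] addr=0x1d4 blk=29 s=5: MISS | VC []
  [1] addr=0x89 blk=8 s=0: MISS | VC []
  [2] addr=0x84 blk=8 s=0: L1-HIT | VC []
  [3] addr=0x83 blk=8 s=0: L1-HIT | VC []
  [4] addr=0x106 blk=16 s=0: MISS | VC [8]
  [5] addr=0x9e blk=9 s=1: MISS | VC [8]
  [6] addr=0x92 blk=9 s=1: L1-HIT | VC [8]
  [7] addr=0x83 blk=8 s=0: VC-HIT | VC [16]
  [8] addr=0x196 blk=25 s=1: MISS | VC [16, 9]
  [9] addr=0x358 blk=53 s=5: MISS | VC [16, 9, 29]
  [10] addr=0xee blk=14 s=6: MISS | VC [16, 9, 29]
  [11] addr=0x166 blk=22 s=6: MISS | VC [9, 29, 14]
  [12] addr=0xe7 blk=14 s=6: VC-HIT | VC [9, 29, 22]

VC = [9, 29, 22]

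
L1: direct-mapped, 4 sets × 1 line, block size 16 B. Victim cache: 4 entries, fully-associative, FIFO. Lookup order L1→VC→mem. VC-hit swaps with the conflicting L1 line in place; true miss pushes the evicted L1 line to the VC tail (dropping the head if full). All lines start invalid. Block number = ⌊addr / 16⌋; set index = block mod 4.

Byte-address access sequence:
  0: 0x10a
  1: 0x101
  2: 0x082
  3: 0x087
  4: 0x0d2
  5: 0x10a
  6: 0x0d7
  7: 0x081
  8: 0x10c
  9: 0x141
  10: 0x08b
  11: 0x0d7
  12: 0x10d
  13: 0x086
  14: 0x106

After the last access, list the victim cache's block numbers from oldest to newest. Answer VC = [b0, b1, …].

  [0] addr=0x10a blk=16 s=0: MISS | VC []
  [1] addr=0x101 blk=16 s=0: L1-HIT | VC []
  [2] addr=0x82 blk=8 s=0: MISS | VC [16]
  [3] addr=0x87 blk=8 s=0: L1-HIT | VC [16]
  [4] addr=0xd2 blk=13 s=1: MISS | VC [16]
  [5] addr=0x10a blk=16 s=0: VC-HIT | VC [8]
  [6] addr=0xd7 blk=13 s=1: L1-HIT | VC [8]
  [7] addr=0x81 blk=8 s=0: VC-HIT | VC [16]
  [8] addr=0x10c blk=16 s=0: VC-HIT | VC [8]
  [9] addr=0x141 blk=20 s=0: MISS | VC [8, 16]
  [10] addr=0x8b blk=8 s=0: VC-HIT | VC [20, 16]
  [11] addr=0xd7 blk=13 s=1: L1-HIT | VC [20, 16]
  [12] addr=0x10d blk=16 s=0: VC-HIT | VC [20, 8]
  [13] addr=0x86 blk=8 s=0: VC-HIT | VC [20, 16]
  [14] addr=0x106 blk=16 s=0: VC-HIT | VC [20, 8]

VC = [20, 8]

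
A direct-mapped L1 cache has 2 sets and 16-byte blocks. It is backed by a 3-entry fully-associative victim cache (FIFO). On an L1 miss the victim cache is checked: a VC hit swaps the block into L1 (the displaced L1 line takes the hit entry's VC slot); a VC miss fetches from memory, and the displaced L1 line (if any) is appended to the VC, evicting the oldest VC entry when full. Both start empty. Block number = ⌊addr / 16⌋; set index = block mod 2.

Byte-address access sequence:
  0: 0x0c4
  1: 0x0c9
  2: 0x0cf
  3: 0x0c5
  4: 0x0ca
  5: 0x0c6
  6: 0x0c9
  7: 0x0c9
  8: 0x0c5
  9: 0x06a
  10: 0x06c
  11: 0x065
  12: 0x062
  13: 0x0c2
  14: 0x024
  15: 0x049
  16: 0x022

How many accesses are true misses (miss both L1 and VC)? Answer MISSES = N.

MISSES = 4

#0 0xc4→b12/s0 MISS; vc=[]
#1 0xc9→b12/s0 L1-HIT; vc=[]
#2 0xcf→b12/s0 L1-HIT; vc=[]
#3 0xc5→b12/s0 L1-HIT; vc=[]
#4 0xca→b12/s0 L1-HIT; vc=[]
#5 0xc6→b12/s0 L1-HIT; vc=[]
#6 0xc9→b12/s0 L1-HIT; vc=[]
#7 0xc9→b12/s0 L1-HIT; vc=[]
#8 0xc5→b12/s0 L1-HIT; vc=[]
#9 0x6a→b6/s0 MISS; vc=[12]
#10 0x6c→b6/s0 L1-HIT; vc=[12]
#11 0x65→b6/s0 L1-HIT; vc=[12]
#12 0x62→b6/s0 L1-HIT; vc=[12]
#13 0xc2→b12/s0 VC-HIT; vc=[6]
#14 0x24→b2/s0 MISS; vc=[6,12]
#15 0x49→b4/s0 MISS; vc=[6,12,2]
#16 0x22→b2/s0 VC-HIT; vc=[6,12,4]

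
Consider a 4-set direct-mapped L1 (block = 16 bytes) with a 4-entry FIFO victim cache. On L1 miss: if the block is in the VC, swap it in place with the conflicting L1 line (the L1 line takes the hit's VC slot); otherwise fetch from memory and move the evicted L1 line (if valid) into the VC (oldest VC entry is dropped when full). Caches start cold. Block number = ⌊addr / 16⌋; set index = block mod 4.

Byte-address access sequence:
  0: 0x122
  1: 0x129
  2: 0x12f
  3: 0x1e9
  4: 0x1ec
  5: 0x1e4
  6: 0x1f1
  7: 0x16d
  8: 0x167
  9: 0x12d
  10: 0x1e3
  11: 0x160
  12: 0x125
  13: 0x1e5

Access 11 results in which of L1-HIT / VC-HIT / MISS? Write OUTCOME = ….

#0 0x122→b18/s2 MISS; vc=[]
#1 0x129→b18/s2 L1-HIT; vc=[]
#2 0x12f→b18/s2 L1-HIT; vc=[]
#3 0x1e9→b30/s2 MISS; vc=[18]
#4 0x1ec→b30/s2 L1-HIT; vc=[18]
#5 0x1e4→b30/s2 L1-HIT; vc=[18]
#6 0x1f1→b31/s3 MISS; vc=[18]
#7 0x16d→b22/s2 MISS; vc=[18,30]
#8 0x167→b22/s2 L1-HIT; vc=[18,30]
#9 0x12d→b18/s2 VC-HIT; vc=[22,30]
#10 0x1e3→b30/s2 VC-HIT; vc=[22,18]
#11 0x160→b22/s2 VC-HIT; vc=[30,18]
#12 0x125→b18/s2 VC-HIT; vc=[30,22]
#13 0x1e5→b30/s2 VC-HIT; vc=[18,22]

OUTCOME = VC-HIT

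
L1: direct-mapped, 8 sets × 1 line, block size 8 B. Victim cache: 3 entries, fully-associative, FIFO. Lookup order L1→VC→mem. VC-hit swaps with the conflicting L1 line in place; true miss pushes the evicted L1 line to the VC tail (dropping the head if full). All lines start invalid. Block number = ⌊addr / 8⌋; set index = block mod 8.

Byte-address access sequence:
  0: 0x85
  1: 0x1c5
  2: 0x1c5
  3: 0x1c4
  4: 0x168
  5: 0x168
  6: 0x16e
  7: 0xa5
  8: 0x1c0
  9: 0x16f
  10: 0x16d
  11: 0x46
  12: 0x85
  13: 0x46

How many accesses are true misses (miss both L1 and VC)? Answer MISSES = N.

MISSES = 5

0: 0x85 (blk 16, set 0) → MISS  vc=[]
1: 0x1c5 (blk 56, set 0) → MISS  vc=[16]
2: 0x1c5 (blk 56, set 0) → L1-HIT  vc=[16]
3: 0x1c4 (blk 56, set 0) → L1-HIT  vc=[16]
4: 0x168 (blk 45, set 5) → MISS  vc=[16]
5: 0x168 (blk 45, set 5) → L1-HIT  vc=[16]
6: 0x16e (blk 45, set 5) → L1-HIT  vc=[16]
7: 0xa5 (blk 20, set 4) → MISS  vc=[16]
8: 0x1c0 (blk 56, set 0) → L1-HIT  vc=[16]
9: 0x16f (blk 45, set 5) → L1-HIT  vc=[16]
10: 0x16d (blk 45, set 5) → L1-HIT  vc=[16]
11: 0x46 (blk 8, set 0) → MISS  vc=[16, 56]
12: 0x85 (blk 16, set 0) → VC-HIT  vc=[8, 56]
13: 0x46 (blk 8, set 0) → VC-HIT  vc=[16, 56]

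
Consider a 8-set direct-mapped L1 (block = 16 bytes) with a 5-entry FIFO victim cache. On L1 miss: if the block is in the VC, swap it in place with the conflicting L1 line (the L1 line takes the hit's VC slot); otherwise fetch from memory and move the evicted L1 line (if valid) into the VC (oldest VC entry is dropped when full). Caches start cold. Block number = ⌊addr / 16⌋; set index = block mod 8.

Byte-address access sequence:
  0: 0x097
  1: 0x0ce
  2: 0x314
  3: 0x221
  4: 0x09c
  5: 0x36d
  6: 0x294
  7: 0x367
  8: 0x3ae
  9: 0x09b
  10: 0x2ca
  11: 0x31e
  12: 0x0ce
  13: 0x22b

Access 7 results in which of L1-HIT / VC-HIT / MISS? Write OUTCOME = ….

  [0] addr=0x97 blk=9 s=1: MISS | VC []
  [1] addr=0xce blk=12 s=4: MISS | VC []
  [2] addr=0x314 blk=49 s=1: MISS | VC [9]
  [3] addr=0x221 blk=34 s=2: MISS | VC [9]
  [4] addr=0x9c blk=9 s=1: VC-HIT | VC [49]
  [5] addr=0x36d blk=54 s=6: MISS | VC [49]
  [6] addr=0x294 blk=41 s=1: MISS | VC [49, 9]
  [7] addr=0x367 blk=54 s=6: L1-HIT | VC [49, 9]
  [8] addr=0x3ae blk=58 s=2: MISS | VC [49, 9, 34]
  [9] addr=0x9b blk=9 s=1: VC-HIT | VC [49, 41, 34]
  [10] addr=0x2ca blk=44 s=4: MISS | VC [49, 41, 34, 12]
  [11] addr=0x31e blk=49 s=1: VC-HIT | VC [9, 41, 34, 12]
  [12] addr=0xce blk=12 s=4: VC-HIT | VC [9, 41, 34, 44]
  [13] addr=0x22b blk=34 s=2: VC-HIT | VC [9, 41, 58, 44]

OUTCOME = L1-HIT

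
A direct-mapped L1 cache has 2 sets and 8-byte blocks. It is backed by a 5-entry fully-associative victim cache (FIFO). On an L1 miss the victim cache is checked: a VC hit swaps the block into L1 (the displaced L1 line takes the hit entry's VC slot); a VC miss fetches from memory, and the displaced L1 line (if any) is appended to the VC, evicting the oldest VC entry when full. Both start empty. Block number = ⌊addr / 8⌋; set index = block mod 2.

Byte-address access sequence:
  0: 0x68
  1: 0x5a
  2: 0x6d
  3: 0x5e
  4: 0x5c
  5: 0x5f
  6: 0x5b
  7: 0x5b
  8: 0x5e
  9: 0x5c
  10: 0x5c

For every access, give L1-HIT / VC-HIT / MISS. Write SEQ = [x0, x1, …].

#0 0x68→b13/s1 MISS; vc=[]
#1 0x5a→b11/s1 MISS; vc=[13]
#2 0x6d→b13/s1 VC-HIT; vc=[11]
#3 0x5e→b11/s1 VC-HIT; vc=[13]
#4 0x5c→b11/s1 L1-HIT; vc=[13]
#5 0x5f→b11/s1 L1-HIT; vc=[13]
#6 0x5b→b11/s1 L1-HIT; vc=[13]
#7 0x5b→b11/s1 L1-HIT; vc=[13]
#8 0x5e→b11/s1 L1-HIT; vc=[13]
#9 0x5c→b11/s1 L1-HIT; vc=[13]
#10 0x5c→b11/s1 L1-HIT; vc=[13]

SEQ = [MISS, MISS, VC-HIT, VC-HIT, L1-HIT, L1-HIT, L1-HIT, L1-HIT, L1-HIT, L1-HIT, L1-HIT]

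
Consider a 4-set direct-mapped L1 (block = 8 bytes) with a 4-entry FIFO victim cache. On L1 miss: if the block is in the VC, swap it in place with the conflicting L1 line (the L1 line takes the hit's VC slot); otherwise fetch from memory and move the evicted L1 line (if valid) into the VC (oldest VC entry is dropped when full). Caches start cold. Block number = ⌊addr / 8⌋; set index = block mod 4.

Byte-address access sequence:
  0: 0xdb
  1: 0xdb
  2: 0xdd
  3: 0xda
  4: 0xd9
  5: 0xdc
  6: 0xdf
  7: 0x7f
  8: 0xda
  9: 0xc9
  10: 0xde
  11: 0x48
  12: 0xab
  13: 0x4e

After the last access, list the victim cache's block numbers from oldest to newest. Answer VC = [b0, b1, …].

VC = [15, 25, 21]

#0 0xdb→b27/s3 MISS; vc=[]
#1 0xdb→b27/s3 L1-HIT; vc=[]
#2 0xdd→b27/s3 L1-HIT; vc=[]
#3 0xda→b27/s3 L1-HIT; vc=[]
#4 0xd9→b27/s3 L1-HIT; vc=[]
#5 0xdc→b27/s3 L1-HIT; vc=[]
#6 0xdf→b27/s3 L1-HIT; vc=[]
#7 0x7f→b15/s3 MISS; vc=[27]
#8 0xda→b27/s3 VC-HIT; vc=[15]
#9 0xc9→b25/s1 MISS; vc=[15]
#10 0xde→b27/s3 L1-HIT; vc=[15]
#11 0x48→b9/s1 MISS; vc=[15,25]
#12 0xab→b21/s1 MISS; vc=[15,25,9]
#13 0x4e→b9/s1 VC-HIT; vc=[15,25,21]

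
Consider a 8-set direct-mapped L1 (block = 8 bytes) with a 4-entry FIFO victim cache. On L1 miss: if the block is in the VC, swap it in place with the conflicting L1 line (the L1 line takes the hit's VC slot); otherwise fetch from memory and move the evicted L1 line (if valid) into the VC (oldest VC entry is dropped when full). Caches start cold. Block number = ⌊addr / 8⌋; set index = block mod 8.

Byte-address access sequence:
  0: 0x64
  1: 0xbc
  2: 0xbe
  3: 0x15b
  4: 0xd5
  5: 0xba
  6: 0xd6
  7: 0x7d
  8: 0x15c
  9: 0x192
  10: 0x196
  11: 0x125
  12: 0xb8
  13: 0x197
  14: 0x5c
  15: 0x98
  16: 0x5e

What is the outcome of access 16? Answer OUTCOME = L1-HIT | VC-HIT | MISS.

OUTCOME = VC-HIT

0: 0x64 (blk 12, set 4) → MISS  vc=[]
1: 0xbc (blk 23, set 7) → MISS  vc=[]
2: 0xbe (blk 23, set 7) → L1-HIT  vc=[]
3: 0x15b (blk 43, set 3) → MISS  vc=[]
4: 0xd5 (blk 26, set 2) → MISS  vc=[]
5: 0xba (blk 23, set 7) → L1-HIT  vc=[]
6: 0xd6 (blk 26, set 2) → L1-HIT  vc=[]
7: 0x7d (blk 15, set 7) → MISS  vc=[23]
8: 0x15c (blk 43, set 3) → L1-HIT  vc=[23]
9: 0x192 (blk 50, set 2) → MISS  vc=[23, 26]
10: 0x196 (blk 50, set 2) → L1-HIT  vc=[23, 26]
11: 0x125 (blk 36, set 4) → MISS  vc=[23, 26, 12]
12: 0xb8 (blk 23, set 7) → VC-HIT  vc=[15, 26, 12]
13: 0x197 (blk 50, set 2) → L1-HIT  vc=[15, 26, 12]
14: 0x5c (blk 11, set 3) → MISS  vc=[15, 26, 12, 43]
15: 0x98 (blk 19, set 3) → MISS  vc=[26, 12, 43, 11]
16: 0x5e (blk 11, set 3) → VC-HIT  vc=[26, 12, 43, 19]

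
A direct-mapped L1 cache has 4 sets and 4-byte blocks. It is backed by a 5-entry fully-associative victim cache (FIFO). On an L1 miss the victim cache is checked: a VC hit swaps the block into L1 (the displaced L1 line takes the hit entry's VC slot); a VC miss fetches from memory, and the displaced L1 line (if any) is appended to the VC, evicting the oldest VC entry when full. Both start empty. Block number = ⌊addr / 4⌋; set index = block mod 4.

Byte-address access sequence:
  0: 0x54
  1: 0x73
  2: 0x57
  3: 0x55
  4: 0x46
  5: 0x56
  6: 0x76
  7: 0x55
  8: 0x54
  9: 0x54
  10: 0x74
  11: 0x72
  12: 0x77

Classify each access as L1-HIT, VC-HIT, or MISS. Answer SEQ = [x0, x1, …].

  [0] addr=0x54 blk=21 s=1: MISS | VC []
  [1] addr=0x73 blk=28 s=0: MISS | VC []
  [2] addr=0x57 blk=21 s=1: L1-HIT | VC []
  [3] addr=0x55 blk=21 s=1: L1-HIT | VC []
  [4] addr=0x46 blk=17 s=1: MISS | VC [21]
  [5] addr=0x56 blk=21 s=1: VC-HIT | VC [17]
  [6] addr=0x76 blk=29 s=1: MISS | VC [17, 21]
  [7] addr=0x55 blk=21 s=1: VC-HIT | VC [17, 29]
  [8] addr=0x54 blk=21 s=1: L1-HIT | VC [17, 29]
  [9] addr=0x54 blk=21 s=1: L1-HIT | VC [17, 29]
  [10] addr=0x74 blk=29 s=1: VC-HIT | VC [17, 21]
  [11] addr=0x72 blk=28 s=0: L1-HIT | VC [17, 21]
  [12] addr=0x77 blk=29 s=1: L1-HIT | VC [17, 21]

SEQ = [MISS, MISS, L1-HIT, L1-HIT, MISS, VC-HIT, MISS, VC-HIT, L1-HIT, L1-HIT, VC-HIT, L1-HIT, L1-HIT]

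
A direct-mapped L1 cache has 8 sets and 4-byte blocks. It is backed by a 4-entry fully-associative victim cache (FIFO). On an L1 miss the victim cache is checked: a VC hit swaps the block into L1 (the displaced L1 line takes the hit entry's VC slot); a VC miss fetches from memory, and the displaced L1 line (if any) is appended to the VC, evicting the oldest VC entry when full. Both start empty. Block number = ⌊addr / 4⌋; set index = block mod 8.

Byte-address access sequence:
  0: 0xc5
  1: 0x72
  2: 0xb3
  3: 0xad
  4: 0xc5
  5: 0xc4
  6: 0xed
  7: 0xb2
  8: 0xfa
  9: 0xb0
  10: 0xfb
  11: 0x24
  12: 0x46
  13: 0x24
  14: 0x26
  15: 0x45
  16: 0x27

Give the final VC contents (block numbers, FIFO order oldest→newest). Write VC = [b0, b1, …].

VC = [28, 43, 49, 17]

0: 0xc5 (blk 49, set 1) → MISS  vc=[]
1: 0x72 (blk 28, set 4) → MISS  vc=[]
2: 0xb3 (blk 44, set 4) → MISS  vc=[28]
3: 0xad (blk 43, set 3) → MISS  vc=[28]
4: 0xc5 (blk 49, set 1) → L1-HIT  vc=[28]
5: 0xc4 (blk 49, set 1) → L1-HIT  vc=[28]
6: 0xed (blk 59, set 3) → MISS  vc=[28, 43]
7: 0xb2 (blk 44, set 4) → L1-HIT  vc=[28, 43]
8: 0xfa (blk 62, set 6) → MISS  vc=[28, 43]
9: 0xb0 (blk 44, set 4) → L1-HIT  vc=[28, 43]
10: 0xfb (blk 62, set 6) → L1-HIT  vc=[28, 43]
11: 0x24 (blk 9, set 1) → MISS  vc=[28, 43, 49]
12: 0x46 (blk 17, set 1) → MISS  vc=[28, 43, 49, 9]
13: 0x24 (blk 9, set 1) → VC-HIT  vc=[28, 43, 49, 17]
14: 0x26 (blk 9, set 1) → L1-HIT  vc=[28, 43, 49, 17]
15: 0x45 (blk 17, set 1) → VC-HIT  vc=[28, 43, 49, 9]
16: 0x27 (blk 9, set 1) → VC-HIT  vc=[28, 43, 49, 17]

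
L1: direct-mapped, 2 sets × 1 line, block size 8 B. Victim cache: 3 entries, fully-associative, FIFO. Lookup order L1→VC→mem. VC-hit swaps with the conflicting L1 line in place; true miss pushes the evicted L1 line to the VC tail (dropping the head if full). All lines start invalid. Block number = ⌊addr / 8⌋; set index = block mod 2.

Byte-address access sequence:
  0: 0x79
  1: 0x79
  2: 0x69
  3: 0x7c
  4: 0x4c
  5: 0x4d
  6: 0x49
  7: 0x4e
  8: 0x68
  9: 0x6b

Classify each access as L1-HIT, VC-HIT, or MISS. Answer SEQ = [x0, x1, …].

SEQ = [MISS, L1-HIT, MISS, VC-HIT, MISS, L1-HIT, L1-HIT, L1-HIT, VC-HIT, L1-HIT]

0: 0x79 (blk 15, set 1) → MISS  vc=[]
1: 0x79 (blk 15, set 1) → L1-HIT  vc=[]
2: 0x69 (blk 13, set 1) → MISS  vc=[15]
3: 0x7c (blk 15, set 1) → VC-HIT  vc=[13]
4: 0x4c (blk 9, set 1) → MISS  vc=[13, 15]
5: 0x4d (blk 9, set 1) → L1-HIT  vc=[13, 15]
6: 0x49 (blk 9, set 1) → L1-HIT  vc=[13, 15]
7: 0x4e (blk 9, set 1) → L1-HIT  vc=[13, 15]
8: 0x68 (blk 13, set 1) → VC-HIT  vc=[9, 15]
9: 0x6b (blk 13, set 1) → L1-HIT  vc=[9, 15]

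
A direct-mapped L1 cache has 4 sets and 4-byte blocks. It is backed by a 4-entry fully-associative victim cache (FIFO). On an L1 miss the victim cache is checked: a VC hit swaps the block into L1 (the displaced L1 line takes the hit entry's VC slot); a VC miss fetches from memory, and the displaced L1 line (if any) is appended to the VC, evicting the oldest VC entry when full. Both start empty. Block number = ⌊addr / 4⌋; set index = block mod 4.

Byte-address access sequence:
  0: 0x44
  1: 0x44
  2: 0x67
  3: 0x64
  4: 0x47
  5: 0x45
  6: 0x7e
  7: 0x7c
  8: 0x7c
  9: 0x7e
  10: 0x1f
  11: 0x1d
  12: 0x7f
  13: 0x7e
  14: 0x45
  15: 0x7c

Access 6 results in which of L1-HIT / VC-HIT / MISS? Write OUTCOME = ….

#0 0x44→b17/s1 MISS; vc=[]
#1 0x44→b17/s1 L1-HIT; vc=[]
#2 0x67→b25/s1 MISS; vc=[17]
#3 0x64→b25/s1 L1-HIT; vc=[17]
#4 0x47→b17/s1 VC-HIT; vc=[25]
#5 0x45→b17/s1 L1-HIT; vc=[25]
#6 0x7e→b31/s3 MISS; vc=[25]
#7 0x7c→b31/s3 L1-HIT; vc=[25]
#8 0x7c→b31/s3 L1-HIT; vc=[25]
#9 0x7e→b31/s3 L1-HIT; vc=[25]
#10 0x1f→b7/s3 MISS; vc=[25,31]
#11 0x1d→b7/s3 L1-HIT; vc=[25,31]
#12 0x7f→b31/s3 VC-HIT; vc=[25,7]
#13 0x7e→b31/s3 L1-HIT; vc=[25,7]
#14 0x45→b17/s1 L1-HIT; vc=[25,7]
#15 0x7c→b31/s3 L1-HIT; vc=[25,7]

OUTCOME = MISS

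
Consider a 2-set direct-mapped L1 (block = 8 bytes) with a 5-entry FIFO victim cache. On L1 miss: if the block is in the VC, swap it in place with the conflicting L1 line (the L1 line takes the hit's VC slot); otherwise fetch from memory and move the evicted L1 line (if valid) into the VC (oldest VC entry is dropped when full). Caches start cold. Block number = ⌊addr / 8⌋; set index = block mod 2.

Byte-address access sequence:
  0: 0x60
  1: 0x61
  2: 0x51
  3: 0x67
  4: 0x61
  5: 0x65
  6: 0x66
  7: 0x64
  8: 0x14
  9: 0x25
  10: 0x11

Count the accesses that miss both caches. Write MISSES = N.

MISSES = 4

0: 0x60 (blk 12, set 0) → MISS  vc=[]
1: 0x61 (blk 12, set 0) → L1-HIT  vc=[]
2: 0x51 (blk 10, set 0) → MISS  vc=[12]
3: 0x67 (blk 12, set 0) → VC-HIT  vc=[10]
4: 0x61 (blk 12, set 0) → L1-HIT  vc=[10]
5: 0x65 (blk 12, set 0) → L1-HIT  vc=[10]
6: 0x66 (blk 12, set 0) → L1-HIT  vc=[10]
7: 0x64 (blk 12, set 0) → L1-HIT  vc=[10]
8: 0x14 (blk 2, set 0) → MISS  vc=[10, 12]
9: 0x25 (blk 4, set 0) → MISS  vc=[10, 12, 2]
10: 0x11 (blk 2, set 0) → VC-HIT  vc=[10, 12, 4]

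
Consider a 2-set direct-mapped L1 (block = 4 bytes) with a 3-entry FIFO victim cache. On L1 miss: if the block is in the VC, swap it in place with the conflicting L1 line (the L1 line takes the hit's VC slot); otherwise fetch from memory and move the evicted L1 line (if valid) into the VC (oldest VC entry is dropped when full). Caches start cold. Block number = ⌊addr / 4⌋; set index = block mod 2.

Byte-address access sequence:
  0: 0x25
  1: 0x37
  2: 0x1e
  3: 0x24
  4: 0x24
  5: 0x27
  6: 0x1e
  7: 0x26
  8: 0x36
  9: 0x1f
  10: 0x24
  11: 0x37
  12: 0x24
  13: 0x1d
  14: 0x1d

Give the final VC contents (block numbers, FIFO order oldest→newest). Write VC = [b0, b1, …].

VC = [13, 9]

0: 0x25 (blk 9, set 1) → MISS  vc=[]
1: 0x37 (blk 13, set 1) → MISS  vc=[9]
2: 0x1e (blk 7, set 1) → MISS  vc=[9, 13]
3: 0x24 (blk 9, set 1) → VC-HIT  vc=[7, 13]
4: 0x24 (blk 9, set 1) → L1-HIT  vc=[7, 13]
5: 0x27 (blk 9, set 1) → L1-HIT  vc=[7, 13]
6: 0x1e (blk 7, set 1) → VC-HIT  vc=[9, 13]
7: 0x26 (blk 9, set 1) → VC-HIT  vc=[7, 13]
8: 0x36 (blk 13, set 1) → VC-HIT  vc=[7, 9]
9: 0x1f (blk 7, set 1) → VC-HIT  vc=[13, 9]
10: 0x24 (blk 9, set 1) → VC-HIT  vc=[13, 7]
11: 0x37 (blk 13, set 1) → VC-HIT  vc=[9, 7]
12: 0x24 (blk 9, set 1) → VC-HIT  vc=[13, 7]
13: 0x1d (blk 7, set 1) → VC-HIT  vc=[13, 9]
14: 0x1d (blk 7, set 1) → L1-HIT  vc=[13, 9]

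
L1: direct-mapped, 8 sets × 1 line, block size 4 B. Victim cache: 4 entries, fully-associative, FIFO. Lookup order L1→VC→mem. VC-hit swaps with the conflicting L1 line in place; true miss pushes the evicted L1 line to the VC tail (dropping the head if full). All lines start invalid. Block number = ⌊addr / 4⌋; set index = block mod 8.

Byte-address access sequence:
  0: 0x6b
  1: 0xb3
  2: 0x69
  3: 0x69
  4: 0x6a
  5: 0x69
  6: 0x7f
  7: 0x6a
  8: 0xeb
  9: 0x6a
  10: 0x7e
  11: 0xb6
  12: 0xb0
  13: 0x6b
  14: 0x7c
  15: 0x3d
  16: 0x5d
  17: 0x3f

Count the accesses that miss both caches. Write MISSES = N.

MISSES = 7

#0 0x6b→b26/s2 MISS; vc=[]
#1 0xb3→b44/s4 MISS; vc=[]
#2 0x69→b26/s2 L1-HIT; vc=[]
#3 0x69→b26/s2 L1-HIT; vc=[]
#4 0x6a→b26/s2 L1-HIT; vc=[]
#5 0x69→b26/s2 L1-HIT; vc=[]
#6 0x7f→b31/s7 MISS; vc=[]
#7 0x6a→b26/s2 L1-HIT; vc=[]
#8 0xeb→b58/s2 MISS; vc=[26]
#9 0x6a→b26/s2 VC-HIT; vc=[58]
#10 0x7e→b31/s7 L1-HIT; vc=[58]
#11 0xb6→b45/s5 MISS; vc=[58]
#12 0xb0→b44/s4 L1-HIT; vc=[58]
#13 0x6b→b26/s2 L1-HIT; vc=[58]
#14 0x7c→b31/s7 L1-HIT; vc=[58]
#15 0x3d→b15/s7 MISS; vc=[58,31]
#16 0x5d→b23/s7 MISS; vc=[58,31,15]
#17 0x3f→b15/s7 VC-HIT; vc=[58,31,23]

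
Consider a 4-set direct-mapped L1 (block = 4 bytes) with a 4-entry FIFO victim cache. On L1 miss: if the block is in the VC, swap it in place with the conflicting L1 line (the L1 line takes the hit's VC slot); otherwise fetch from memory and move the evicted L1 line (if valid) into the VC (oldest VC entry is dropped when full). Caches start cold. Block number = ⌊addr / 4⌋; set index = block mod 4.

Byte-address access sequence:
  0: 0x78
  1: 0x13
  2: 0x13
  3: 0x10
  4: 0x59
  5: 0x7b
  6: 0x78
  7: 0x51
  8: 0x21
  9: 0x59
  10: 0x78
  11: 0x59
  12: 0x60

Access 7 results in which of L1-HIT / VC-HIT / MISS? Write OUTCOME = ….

#0 0x78→b30/s2 MISS; vc=[]
#1 0x13→b4/s0 MISS; vc=[]
#2 0x13→b4/s0 L1-HIT; vc=[]
#3 0x10→b4/s0 L1-HIT; vc=[]
#4 0x59→b22/s2 MISS; vc=[30]
#5 0x7b→b30/s2 VC-HIT; vc=[22]
#6 0x78→b30/s2 L1-HIT; vc=[22]
#7 0x51→b20/s0 MISS; vc=[22,4]
#8 0x21→b8/s0 MISS; vc=[22,4,20]
#9 0x59→b22/s2 VC-HIT; vc=[30,4,20]
#10 0x78→b30/s2 VC-HIT; vc=[22,4,20]
#11 0x59→b22/s2 VC-HIT; vc=[30,4,20]
#12 0x60→b24/s0 MISS; vc=[30,4,20,8]

OUTCOME = MISS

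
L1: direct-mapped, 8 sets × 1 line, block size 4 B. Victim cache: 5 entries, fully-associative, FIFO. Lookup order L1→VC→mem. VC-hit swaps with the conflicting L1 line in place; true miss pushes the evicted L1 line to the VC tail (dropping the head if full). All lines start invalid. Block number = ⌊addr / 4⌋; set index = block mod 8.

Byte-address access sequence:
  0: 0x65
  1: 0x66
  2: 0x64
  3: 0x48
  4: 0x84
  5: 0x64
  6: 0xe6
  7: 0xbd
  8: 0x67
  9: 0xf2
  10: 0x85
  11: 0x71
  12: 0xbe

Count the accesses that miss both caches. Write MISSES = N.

MISSES = 7

0: 0x65 (blk 25, set 1) → MISS  vc=[]
1: 0x66 (blk 25, set 1) → L1-HIT  vc=[]
2: 0x64 (blk 25, set 1) → L1-HIT  vc=[]
3: 0x48 (blk 18, set 2) → MISS  vc=[]
4: 0x84 (blk 33, set 1) → MISS  vc=[25]
5: 0x64 (blk 25, set 1) → VC-HIT  vc=[33]
6: 0xe6 (blk 57, set 1) → MISS  vc=[33, 25]
7: 0xbd (blk 47, set 7) → MISS  vc=[33, 25]
8: 0x67 (blk 25, set 1) → VC-HIT  vc=[33, 57]
9: 0xf2 (blk 60, set 4) → MISS  vc=[33, 57]
10: 0x85 (blk 33, set 1) → VC-HIT  vc=[25, 57]
11: 0x71 (blk 28, set 4) → MISS  vc=[25, 57, 60]
12: 0xbe (blk 47, set 7) → L1-HIT  vc=[25, 57, 60]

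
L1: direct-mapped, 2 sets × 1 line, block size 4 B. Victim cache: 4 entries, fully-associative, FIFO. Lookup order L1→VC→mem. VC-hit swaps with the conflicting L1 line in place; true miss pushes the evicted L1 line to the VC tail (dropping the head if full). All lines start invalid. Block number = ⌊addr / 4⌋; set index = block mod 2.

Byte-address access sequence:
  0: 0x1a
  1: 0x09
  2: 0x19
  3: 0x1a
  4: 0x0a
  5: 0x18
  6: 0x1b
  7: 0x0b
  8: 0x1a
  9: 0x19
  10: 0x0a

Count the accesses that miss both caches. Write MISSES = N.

#0 0x1a→b6/s0 MISS; vc=[]
#1 0x9→b2/s0 MISS; vc=[6]
#2 0x19→b6/s0 VC-HIT; vc=[2]
#3 0x1a→b6/s0 L1-HIT; vc=[2]
#4 0xa→b2/s0 VC-HIT; vc=[6]
#5 0x18→b6/s0 VC-HIT; vc=[2]
#6 0x1b→b6/s0 L1-HIT; vc=[2]
#7 0xb→b2/s0 VC-HIT; vc=[6]
#8 0x1a→b6/s0 VC-HIT; vc=[2]
#9 0x19→b6/s0 L1-HIT; vc=[2]
#10 0xa→b2/s0 VC-HIT; vc=[6]

MISSES = 2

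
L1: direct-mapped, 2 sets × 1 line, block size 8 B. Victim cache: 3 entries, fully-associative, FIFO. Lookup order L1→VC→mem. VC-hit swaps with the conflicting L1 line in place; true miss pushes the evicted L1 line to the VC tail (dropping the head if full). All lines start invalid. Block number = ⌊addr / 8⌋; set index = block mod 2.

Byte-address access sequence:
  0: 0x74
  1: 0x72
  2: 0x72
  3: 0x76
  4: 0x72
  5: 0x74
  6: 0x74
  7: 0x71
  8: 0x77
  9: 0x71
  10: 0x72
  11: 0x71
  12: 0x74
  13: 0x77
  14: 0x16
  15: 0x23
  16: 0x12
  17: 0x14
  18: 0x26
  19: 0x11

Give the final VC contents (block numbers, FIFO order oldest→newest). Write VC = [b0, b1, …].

#0 0x74→b14/s0 MISS; vc=[]
#1 0x72→b14/s0 L1-HIT; vc=[]
#2 0x72→b14/s0 L1-HIT; vc=[]
#3 0x76→b14/s0 L1-HIT; vc=[]
#4 0x72→b14/s0 L1-HIT; vc=[]
#5 0x74→b14/s0 L1-HIT; vc=[]
#6 0x74→b14/s0 L1-HIT; vc=[]
#7 0x71→b14/s0 L1-HIT; vc=[]
#8 0x77→b14/s0 L1-HIT; vc=[]
#9 0x71→b14/s0 L1-HIT; vc=[]
#10 0x72→b14/s0 L1-HIT; vc=[]
#11 0x71→b14/s0 L1-HIT; vc=[]
#12 0x74→b14/s0 L1-HIT; vc=[]
#13 0x77→b14/s0 L1-HIT; vc=[]
#14 0x16→b2/s0 MISS; vc=[14]
#15 0x23→b4/s0 MISS; vc=[14,2]
#16 0x12→b2/s0 VC-HIT; vc=[14,4]
#17 0x14→b2/s0 L1-HIT; vc=[14,4]
#18 0x26→b4/s0 VC-HIT; vc=[14,2]
#19 0x11→b2/s0 VC-HIT; vc=[14,4]

VC = [14, 4]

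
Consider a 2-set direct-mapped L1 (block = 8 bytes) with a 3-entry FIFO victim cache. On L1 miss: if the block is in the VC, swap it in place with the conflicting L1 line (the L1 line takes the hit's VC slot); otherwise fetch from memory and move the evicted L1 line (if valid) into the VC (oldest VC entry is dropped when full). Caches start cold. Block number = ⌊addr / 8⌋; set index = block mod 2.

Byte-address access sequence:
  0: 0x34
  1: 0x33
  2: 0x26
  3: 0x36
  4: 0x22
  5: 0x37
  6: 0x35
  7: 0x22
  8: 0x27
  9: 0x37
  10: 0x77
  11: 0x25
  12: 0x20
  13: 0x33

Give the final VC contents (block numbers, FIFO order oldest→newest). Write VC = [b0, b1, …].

0: 0x34 (blk 6, set 0) → MISS  vc=[]
1: 0x33 (blk 6, set 0) → L1-HIT  vc=[]
2: 0x26 (blk 4, set 0) → MISS  vc=[6]
3: 0x36 (blk 6, set 0) → VC-HIT  vc=[4]
4: 0x22 (blk 4, set 0) → VC-HIT  vc=[6]
5: 0x37 (blk 6, set 0) → VC-HIT  vc=[4]
6: 0x35 (blk 6, set 0) → L1-HIT  vc=[4]
7: 0x22 (blk 4, set 0) → VC-HIT  vc=[6]
8: 0x27 (blk 4, set 0) → L1-HIT  vc=[6]
9: 0x37 (blk 6, set 0) → VC-HIT  vc=[4]
10: 0x77 (blk 14, set 0) → MISS  vc=[4, 6]
11: 0x25 (blk 4, set 0) → VC-HIT  vc=[14, 6]
12: 0x20 (blk 4, set 0) → L1-HIT  vc=[14, 6]
13: 0x33 (blk 6, set 0) → VC-HIT  vc=[14, 4]

VC = [14, 4]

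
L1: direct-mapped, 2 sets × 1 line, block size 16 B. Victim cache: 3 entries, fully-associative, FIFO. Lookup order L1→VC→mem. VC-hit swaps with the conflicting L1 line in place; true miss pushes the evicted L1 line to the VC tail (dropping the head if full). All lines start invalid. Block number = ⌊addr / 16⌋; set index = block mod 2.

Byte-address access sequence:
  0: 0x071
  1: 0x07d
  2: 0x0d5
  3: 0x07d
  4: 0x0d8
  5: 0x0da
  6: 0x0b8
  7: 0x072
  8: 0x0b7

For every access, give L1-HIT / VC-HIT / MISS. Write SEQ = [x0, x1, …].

SEQ = [MISS, L1-HIT, MISS, VC-HIT, VC-HIT, L1-HIT, MISS, VC-HIT, VC-HIT]

0: 0x71 (blk 7, set 1) → MISS  vc=[]
1: 0x7d (blk 7, set 1) → L1-HIT  vc=[]
2: 0xd5 (blk 13, set 1) → MISS  vc=[7]
3: 0x7d (blk 7, set 1) → VC-HIT  vc=[13]
4: 0xd8 (blk 13, set 1) → VC-HIT  vc=[7]
5: 0xda (blk 13, set 1) → L1-HIT  vc=[7]
6: 0xb8 (blk 11, set 1) → MISS  vc=[7, 13]
7: 0x72 (blk 7, set 1) → VC-HIT  vc=[11, 13]
8: 0xb7 (blk 11, set 1) → VC-HIT  vc=[7, 13]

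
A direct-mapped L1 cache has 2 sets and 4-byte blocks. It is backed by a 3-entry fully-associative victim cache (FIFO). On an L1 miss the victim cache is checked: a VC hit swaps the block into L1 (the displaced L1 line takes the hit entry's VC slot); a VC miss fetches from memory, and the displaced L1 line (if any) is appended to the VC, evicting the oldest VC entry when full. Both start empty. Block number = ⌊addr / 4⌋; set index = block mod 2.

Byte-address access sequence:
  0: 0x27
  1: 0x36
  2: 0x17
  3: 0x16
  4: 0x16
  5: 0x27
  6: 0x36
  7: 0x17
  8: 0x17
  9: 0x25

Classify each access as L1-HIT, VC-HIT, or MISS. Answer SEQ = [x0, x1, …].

0: 0x27 (blk 9, set 1) → MISS  vc=[]
1: 0x36 (blk 13, set 1) → MISS  vc=[9]
2: 0x17 (blk 5, set 1) → MISS  vc=[9, 13]
3: 0x16 (blk 5, set 1) → L1-HIT  vc=[9, 13]
4: 0x16 (blk 5, set 1) → L1-HIT  vc=[9, 13]
5: 0x27 (blk 9, set 1) → VC-HIT  vc=[5, 13]
6: 0x36 (blk 13, set 1) → VC-HIT  vc=[5, 9]
7: 0x17 (blk 5, set 1) → VC-HIT  vc=[13, 9]
8: 0x17 (blk 5, set 1) → L1-HIT  vc=[13, 9]
9: 0x25 (blk 9, set 1) → VC-HIT  vc=[13, 5]

SEQ = [MISS, MISS, MISS, L1-HIT, L1-HIT, VC-HIT, VC-HIT, VC-HIT, L1-HIT, VC-HIT]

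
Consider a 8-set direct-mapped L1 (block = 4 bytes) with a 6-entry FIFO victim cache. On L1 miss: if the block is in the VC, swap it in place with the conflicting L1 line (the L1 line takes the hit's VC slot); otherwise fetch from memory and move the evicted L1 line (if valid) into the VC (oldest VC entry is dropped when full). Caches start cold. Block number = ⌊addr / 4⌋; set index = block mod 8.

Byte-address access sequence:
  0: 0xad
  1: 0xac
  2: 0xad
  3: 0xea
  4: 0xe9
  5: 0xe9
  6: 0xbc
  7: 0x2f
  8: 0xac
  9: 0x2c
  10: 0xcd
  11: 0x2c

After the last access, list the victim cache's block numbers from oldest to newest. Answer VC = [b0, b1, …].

  [0] addr=0xad blk=43 s=3: MISS | VC []
  [1] addr=0xac blk=43 s=3: L1-HIT | VC []
  [2] addr=0xad blk=43 s=3: L1-HIT | VC []
  [3] addr=0xea blk=58 s=2: MISS | VC []
  [4] addr=0xe9 blk=58 s=2: L1-HIT | VC []
  [5] addr=0xe9 blk=58 s=2: L1-HIT | VC []
  [6] addr=0xbc blk=47 s=7: MISS | VC []
  [7] addr=0x2f blk=11 s=3: MISS | VC [43]
  [8] addr=0xac blk=43 s=3: VC-HIT | VC [11]
  [9] addr=0x2c blk=11 s=3: VC-HIT | VC [43]
  [10] addr=0xcd blk=51 s=3: MISS | VC [43, 11]
  [11] addr=0x2c blk=11 s=3: VC-HIT | VC [43, 51]

VC = [43, 51]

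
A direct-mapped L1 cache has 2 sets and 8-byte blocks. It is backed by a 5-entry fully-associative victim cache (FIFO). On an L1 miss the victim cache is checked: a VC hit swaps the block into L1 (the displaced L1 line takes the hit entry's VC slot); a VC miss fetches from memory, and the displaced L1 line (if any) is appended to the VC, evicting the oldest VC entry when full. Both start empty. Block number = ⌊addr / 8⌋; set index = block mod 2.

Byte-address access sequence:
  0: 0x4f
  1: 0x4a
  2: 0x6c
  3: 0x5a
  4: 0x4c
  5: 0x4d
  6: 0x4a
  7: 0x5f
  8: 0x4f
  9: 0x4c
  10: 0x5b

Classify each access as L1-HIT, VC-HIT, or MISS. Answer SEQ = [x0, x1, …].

#0 0x4f→b9/s1 MISS; vc=[]
#1 0x4a→b9/s1 L1-HIT; vc=[]
#2 0x6c→b13/s1 MISS; vc=[9]
#3 0x5a→b11/s1 MISS; vc=[9,13]
#4 0x4c→b9/s1 VC-HIT; vc=[11,13]
#5 0x4d→b9/s1 L1-HIT; vc=[11,13]
#6 0x4a→b9/s1 L1-HIT; vc=[11,13]
#7 0x5f→b11/s1 VC-HIT; vc=[9,13]
#8 0x4f→b9/s1 VC-HIT; vc=[11,13]
#9 0x4c→b9/s1 L1-HIT; vc=[11,13]
#10 0x5b→b11/s1 VC-HIT; vc=[9,13]

SEQ = [MISS, L1-HIT, MISS, MISS, VC-HIT, L1-HIT, L1-HIT, VC-HIT, VC-HIT, L1-HIT, VC-HIT]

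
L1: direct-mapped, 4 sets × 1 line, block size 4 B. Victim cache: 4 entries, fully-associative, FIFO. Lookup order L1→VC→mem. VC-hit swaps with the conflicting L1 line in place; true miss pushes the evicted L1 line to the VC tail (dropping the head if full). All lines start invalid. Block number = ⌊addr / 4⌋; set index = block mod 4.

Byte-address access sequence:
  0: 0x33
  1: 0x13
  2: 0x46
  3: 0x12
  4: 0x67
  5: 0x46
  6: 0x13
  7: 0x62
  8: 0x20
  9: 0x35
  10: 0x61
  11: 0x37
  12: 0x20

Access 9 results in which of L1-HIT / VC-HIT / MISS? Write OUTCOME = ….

  [0] addr=0x33 blk=12 s=0: MISS | VC []
  [1] addr=0x13 blk=4 s=0: MISS | VC [12]
  [2] addr=0x46 blk=17 s=1: MISS | VC [12]
  [3] addr=0x12 blk=4 s=0: L1-HIT | VC [12]
  [4] addr=0x67 blk=25 s=1: MISS | VC [12, 17]
  [5] addr=0x46 blk=17 s=1: VC-HIT | VC [12, 25]
  [6] addr=0x13 blk=4 s=0: L1-HIT | VC [12, 25]
  [7] addr=0x62 blk=24 s=0: MISS | VC [12, 25, 4]
  [8] addr=0x20 blk=8 s=0: MISS | VC [12, 25, 4, 24]
  [9] addr=0x35 blk=13 s=1: MISS | VC [25, 4, 24, 17]
  [10] addr=0x61 blk=24 s=0: VC-HIT | VC [25, 4, 8, 17]
  [11] addr=0x37 blk=13 s=1: L1-HIT | VC [25, 4, 8, 17]
  [12] addr=0x20 blk=8 s=0: VC-HIT | VC [25, 4, 24, 17]

OUTCOME = MISS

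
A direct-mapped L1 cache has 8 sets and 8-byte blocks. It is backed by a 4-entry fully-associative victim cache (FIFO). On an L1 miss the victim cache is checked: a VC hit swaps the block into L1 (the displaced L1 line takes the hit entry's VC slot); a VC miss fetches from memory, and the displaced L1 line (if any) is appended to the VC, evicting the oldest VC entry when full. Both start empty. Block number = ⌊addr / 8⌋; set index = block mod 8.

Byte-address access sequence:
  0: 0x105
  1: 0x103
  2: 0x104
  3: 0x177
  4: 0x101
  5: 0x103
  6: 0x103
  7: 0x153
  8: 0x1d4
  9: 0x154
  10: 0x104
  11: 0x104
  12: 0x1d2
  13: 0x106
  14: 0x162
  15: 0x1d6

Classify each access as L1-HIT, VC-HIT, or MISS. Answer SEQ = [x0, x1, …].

SEQ = [MISS, L1-HIT, L1-HIT, MISS, L1-HIT, L1-HIT, L1-HIT, MISS, MISS, VC-HIT, L1-HIT, L1-HIT, VC-HIT, L1-HIT, MISS, L1-HIT]

  [0] addr=0x105 blk=32 s=0: MISS | VC []
  [1] addr=0x103 blk=32 s=0: L1-HIT | VC []
  [2] addr=0x104 blk=32 s=0: L1-HIT | VC []
  [3] addr=0x177 blk=46 s=6: MISS | VC []
  [4] addr=0x101 blk=32 s=0: L1-HIT | VC []
  [5] addr=0x103 blk=32 s=0: L1-HIT | VC []
  [6] addr=0x103 blk=32 s=0: L1-HIT | VC []
  [7] addr=0x153 blk=42 s=2: MISS | VC []
  [8] addr=0x1d4 blk=58 s=2: MISS | VC [42]
  [9] addr=0x154 blk=42 s=2: VC-HIT | VC [58]
  [10] addr=0x104 blk=32 s=0: L1-HIT | VC [58]
  [11] addr=0x104 blk=32 s=0: L1-HIT | VC [58]
  [12] addr=0x1d2 blk=58 s=2: VC-HIT | VC [42]
  [13] addr=0x106 blk=32 s=0: L1-HIT | VC [42]
  [14] addr=0x162 blk=44 s=4: MISS | VC [42]
  [15] addr=0x1d6 blk=58 s=2: L1-HIT | VC [42]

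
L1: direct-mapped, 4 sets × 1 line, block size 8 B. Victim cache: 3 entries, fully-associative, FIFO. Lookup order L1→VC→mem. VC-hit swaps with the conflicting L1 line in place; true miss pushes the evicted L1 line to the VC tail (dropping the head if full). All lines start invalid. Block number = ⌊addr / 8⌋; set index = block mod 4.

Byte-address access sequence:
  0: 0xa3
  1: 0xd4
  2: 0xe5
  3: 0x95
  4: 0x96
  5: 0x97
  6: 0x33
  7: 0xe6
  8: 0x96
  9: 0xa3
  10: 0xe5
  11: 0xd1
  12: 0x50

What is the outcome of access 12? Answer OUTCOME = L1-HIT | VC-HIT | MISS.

OUTCOME = MISS

  [0] addr=0xa3 blk=20 s=0: MISS | VC []
  [1] addr=0xd4 blk=26 s=2: MISS | VC []
  [2] addr=0xe5 blk=28 s=0: MISS | VC [20]
  [3] addr=0x95 blk=18 s=2: MISS | VC [20, 26]
  [4] addr=0x96 blk=18 s=2: L1-HIT | VC [20, 26]
  [5] addr=0x97 blk=18 s=2: L1-HIT | VC [20, 26]
  [6] addr=0x33 blk=6 s=2: MISS | VC [20, 26, 18]
  [7] addr=0xe6 blk=28 s=0: L1-HIT | VC [20, 26, 18]
  [8] addr=0x96 blk=18 s=2: VC-HIT | VC [20, 26, 6]
  [9] addr=0xa3 blk=20 s=0: VC-HIT | VC [28, 26, 6]
  [10] addr=0xe5 blk=28 s=0: VC-HIT | VC [20, 26, 6]
  [11] addr=0xd1 blk=26 s=2: VC-HIT | VC [20, 18, 6]
  [12] addr=0x50 blk=10 s=2: MISS | VC [18, 6, 26]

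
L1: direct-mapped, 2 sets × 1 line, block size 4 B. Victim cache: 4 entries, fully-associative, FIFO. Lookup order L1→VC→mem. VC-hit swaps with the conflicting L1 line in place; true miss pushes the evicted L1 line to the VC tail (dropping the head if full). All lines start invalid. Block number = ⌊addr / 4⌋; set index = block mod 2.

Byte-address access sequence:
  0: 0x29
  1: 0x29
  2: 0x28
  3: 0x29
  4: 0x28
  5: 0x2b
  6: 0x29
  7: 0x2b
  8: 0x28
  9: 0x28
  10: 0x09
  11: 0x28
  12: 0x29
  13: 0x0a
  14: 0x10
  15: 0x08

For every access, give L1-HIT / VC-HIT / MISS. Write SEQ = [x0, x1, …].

SEQ = [MISS, L1-HIT, L1-HIT, L1-HIT, L1-HIT, L1-HIT, L1-HIT, L1-HIT, L1-HIT, L1-HIT, MISS, VC-HIT, L1-HIT, VC-HIT, MISS, VC-HIT]

#0 0x29→b10/s0 MISS; vc=[]
#1 0x29→b10/s0 L1-HIT; vc=[]
#2 0x28→b10/s0 L1-HIT; vc=[]
#3 0x29→b10/s0 L1-HIT; vc=[]
#4 0x28→b10/s0 L1-HIT; vc=[]
#5 0x2b→b10/s0 L1-HIT; vc=[]
#6 0x29→b10/s0 L1-HIT; vc=[]
#7 0x2b→b10/s0 L1-HIT; vc=[]
#8 0x28→b10/s0 L1-HIT; vc=[]
#9 0x28→b10/s0 L1-HIT; vc=[]
#10 0x9→b2/s0 MISS; vc=[10]
#11 0x28→b10/s0 VC-HIT; vc=[2]
#12 0x29→b10/s0 L1-HIT; vc=[2]
#13 0xa→b2/s0 VC-HIT; vc=[10]
#14 0x10→b4/s0 MISS; vc=[10,2]
#15 0x8→b2/s0 VC-HIT; vc=[10,4]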